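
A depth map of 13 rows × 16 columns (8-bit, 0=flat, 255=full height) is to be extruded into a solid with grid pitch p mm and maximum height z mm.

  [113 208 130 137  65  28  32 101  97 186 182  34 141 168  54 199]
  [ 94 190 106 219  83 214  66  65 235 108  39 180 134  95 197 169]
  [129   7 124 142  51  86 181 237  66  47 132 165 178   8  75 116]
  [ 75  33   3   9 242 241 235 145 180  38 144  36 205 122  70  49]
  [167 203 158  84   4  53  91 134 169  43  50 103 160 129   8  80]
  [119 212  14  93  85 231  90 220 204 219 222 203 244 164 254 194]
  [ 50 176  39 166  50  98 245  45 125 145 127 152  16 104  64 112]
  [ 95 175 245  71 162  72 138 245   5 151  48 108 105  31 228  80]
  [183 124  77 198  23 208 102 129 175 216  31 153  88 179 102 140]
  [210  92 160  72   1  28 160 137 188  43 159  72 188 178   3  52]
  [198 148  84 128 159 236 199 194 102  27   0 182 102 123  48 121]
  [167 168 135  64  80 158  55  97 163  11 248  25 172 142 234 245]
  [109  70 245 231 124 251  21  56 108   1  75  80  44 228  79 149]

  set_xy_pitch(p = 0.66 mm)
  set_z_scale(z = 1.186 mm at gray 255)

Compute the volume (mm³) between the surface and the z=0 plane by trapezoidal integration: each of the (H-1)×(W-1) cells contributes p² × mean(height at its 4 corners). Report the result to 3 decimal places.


height_mm = gray/255 × 1.186; cell vol = 0.66² × mean(4 corners)
unit = 0.66² × 1.186 / (4×255) = 0.000506492 mm³ per gray-sum
row 0: Σ corner-gray over 15 cells = 7563  → 3.8306
row 1: Σ corner-gray over 15 cells = 7368  → 3.7318
row 2: Σ corner-gray over 15 cells = 6773  → 3.4305
row 3: Σ corner-gray over 15 cells = 6555  → 3.3201
row 4: Σ corner-gray over 15 cells = 8248  → 4.1775
row 5: Σ corner-gray over 15 cells = 8489  → 4.2996
row 6: Σ corner-gray over 15 cells = 7009  → 3.5500
row 7: Σ corner-gray over 15 cells = 7676  → 3.8878
row 8: Σ corner-gray over 15 cells = 7157  → 3.6250
row 9: Σ corner-gray over 15 cells = 7007  → 3.5490
row 10: Σ corner-gray over 15 cells = 7699  → 3.8995
row 11: Σ corner-gray over 15 cells = 7400  → 3.7480
Σ rows: total corner-gray = 88944  → 45.0494 mm³

45.049


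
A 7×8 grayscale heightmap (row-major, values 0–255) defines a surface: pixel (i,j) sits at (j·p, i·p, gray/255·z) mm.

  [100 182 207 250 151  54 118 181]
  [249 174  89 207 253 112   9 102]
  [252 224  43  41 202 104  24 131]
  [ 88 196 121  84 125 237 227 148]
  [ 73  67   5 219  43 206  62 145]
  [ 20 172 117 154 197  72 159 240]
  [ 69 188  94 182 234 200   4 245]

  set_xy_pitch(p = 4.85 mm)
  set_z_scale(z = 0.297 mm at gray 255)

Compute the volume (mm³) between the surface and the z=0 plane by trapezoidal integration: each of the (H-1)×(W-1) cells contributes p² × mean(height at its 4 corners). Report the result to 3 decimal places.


height_mm = gray/255 × 0.297; cell vol = 4.85² × mean(4 corners)
unit = 4.85² × 0.297 / (4×255) = 0.0068492 mm³ per gray-sum
row 0: Σ corner-gray over 7 cells = 4244  → 29.0680
row 1: Σ corner-gray over 7 cells = 3698  → 25.3283
row 2: Σ corner-gray over 7 cells = 3875  → 26.5406
row 3: Σ corner-gray over 7 cells = 3638  → 24.9174
row 4: Σ corner-gray over 7 cells = 3424  → 23.4517
row 5: Σ corner-gray over 7 cells = 4120  → 28.2187
Σ rows: total corner-gray = 22999  → 157.5247 mm³

157.525


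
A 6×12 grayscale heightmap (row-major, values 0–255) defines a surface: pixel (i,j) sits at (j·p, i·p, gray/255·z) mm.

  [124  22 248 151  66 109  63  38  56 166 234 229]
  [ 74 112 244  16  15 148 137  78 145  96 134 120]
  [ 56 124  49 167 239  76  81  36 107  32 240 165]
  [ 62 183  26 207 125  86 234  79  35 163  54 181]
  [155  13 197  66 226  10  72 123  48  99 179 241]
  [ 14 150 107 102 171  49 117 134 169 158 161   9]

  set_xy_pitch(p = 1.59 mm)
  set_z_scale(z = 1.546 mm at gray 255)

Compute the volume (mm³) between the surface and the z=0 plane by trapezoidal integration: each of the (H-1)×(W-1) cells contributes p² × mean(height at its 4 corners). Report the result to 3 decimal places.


97.443

height_mm = gray/255 × 1.546; cell vol = 1.59² × mean(4 corners)
unit = 1.59² × 1.546 / (4×255) = 0.00383181 mm³ per gray-sum
row 0: Σ corner-gray over 11 cells = 5103  → 19.5537
row 1: Σ corner-gray over 11 cells = 4967  → 19.0326
row 2: Σ corner-gray over 11 cells = 5150  → 19.7338
row 3: Σ corner-gray over 11 cells = 5089  → 19.5001
row 4: Σ corner-gray over 11 cells = 5121  → 19.6227
Σ rows: total corner-gray = 25430  → 97.4428 mm³


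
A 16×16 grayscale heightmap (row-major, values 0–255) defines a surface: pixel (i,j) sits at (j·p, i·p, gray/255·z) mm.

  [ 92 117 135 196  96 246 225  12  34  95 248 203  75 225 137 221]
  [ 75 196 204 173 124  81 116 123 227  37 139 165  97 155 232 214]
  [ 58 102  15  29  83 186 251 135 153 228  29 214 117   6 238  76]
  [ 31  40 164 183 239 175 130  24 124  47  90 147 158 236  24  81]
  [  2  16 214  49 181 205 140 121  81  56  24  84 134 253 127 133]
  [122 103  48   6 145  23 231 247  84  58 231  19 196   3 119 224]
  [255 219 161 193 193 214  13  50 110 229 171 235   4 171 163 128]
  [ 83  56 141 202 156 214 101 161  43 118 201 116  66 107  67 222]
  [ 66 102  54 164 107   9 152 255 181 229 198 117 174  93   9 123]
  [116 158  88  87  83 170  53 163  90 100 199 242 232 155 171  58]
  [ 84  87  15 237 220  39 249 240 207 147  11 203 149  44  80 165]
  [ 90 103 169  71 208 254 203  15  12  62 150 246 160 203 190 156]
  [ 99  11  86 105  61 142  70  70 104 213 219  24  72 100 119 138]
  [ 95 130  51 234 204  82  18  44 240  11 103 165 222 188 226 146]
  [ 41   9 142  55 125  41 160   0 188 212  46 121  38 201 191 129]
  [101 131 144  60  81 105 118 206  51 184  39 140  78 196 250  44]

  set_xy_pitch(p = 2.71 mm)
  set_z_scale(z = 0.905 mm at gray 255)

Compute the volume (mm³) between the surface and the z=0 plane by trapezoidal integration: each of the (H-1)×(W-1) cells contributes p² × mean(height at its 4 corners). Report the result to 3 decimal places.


height_mm = gray/255 × 0.905; cell vol = 2.71² × mean(4 corners)
unit = 2.71² × 0.905 / (4×255) = 0.00651609 mm³ per gray-sum
row 0: Σ corner-gray over 15 cells = 8828  → 57.5240
row 1: Σ corner-gray over 15 cells = 8133  → 52.9953
row 2: Σ corner-gray over 15 cells = 7380  → 48.0887
row 3: Σ corner-gray over 15 cells = 7179  → 46.7790
row 4: Σ corner-gray over 15 cells = 6877  → 44.8111
row 5: Σ corner-gray over 15 cells = 8007  → 52.1743
row 6: Σ corner-gray over 15 cells = 8438  → 54.9828
row 7: Σ corner-gray over 15 cells = 7680  → 50.0436
row 8: Σ corner-gray over 15 cells = 8033  → 52.3437
row 9: Σ corner-gray over 15 cells = 8261  → 53.8294
row 10: Σ corner-gray over 15 cells = 8443  → 55.0153
row 11: Σ corner-gray over 15 cells = 7367  → 48.0040
row 12: Σ corner-gray over 15 cells = 7106  → 46.3033
row 13: Σ corner-gray over 15 cells = 7305  → 47.6000
row 14: Σ corner-gray over 15 cells = 6939  → 45.2151
Σ rows: total corner-gray = 115976  → 755.7099 mm³

755.710


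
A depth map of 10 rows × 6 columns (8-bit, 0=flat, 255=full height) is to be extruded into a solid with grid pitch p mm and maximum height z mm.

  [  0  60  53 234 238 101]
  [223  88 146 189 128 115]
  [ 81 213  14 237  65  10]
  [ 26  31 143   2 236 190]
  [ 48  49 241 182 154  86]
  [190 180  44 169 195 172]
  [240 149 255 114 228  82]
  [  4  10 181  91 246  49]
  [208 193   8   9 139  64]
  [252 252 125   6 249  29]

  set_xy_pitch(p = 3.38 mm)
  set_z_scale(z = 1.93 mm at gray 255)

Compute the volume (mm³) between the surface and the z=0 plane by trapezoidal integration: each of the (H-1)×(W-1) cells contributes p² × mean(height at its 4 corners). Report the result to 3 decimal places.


height_mm = gray/255 × 1.93; cell vol = 3.38² × mean(4 corners)
unit = 3.38² × 1.93 / (4×255) = 0.0216168 mm³ per gray-sum
row 0: Σ corner-gray over 5 cells = 2711  → 58.6030
row 1: Σ corner-gray over 5 cells = 2589  → 55.9658
row 2: Σ corner-gray over 5 cells = 2189  → 47.3191
row 3: Σ corner-gray over 5 cells = 2426  → 52.4423
row 4: Σ corner-gray over 5 cells = 2924  → 63.2074
row 5: Σ corner-gray over 5 cells = 3352  → 72.4594
row 6: Σ corner-gray over 5 cells = 2923  → 63.1858
row 7: Σ corner-gray over 5 cells = 2079  → 44.9412
row 8: Σ corner-gray over 5 cells = 2515  → 54.3661
Σ rows: total corner-gray = 23708  → 512.4901 mm³

512.490


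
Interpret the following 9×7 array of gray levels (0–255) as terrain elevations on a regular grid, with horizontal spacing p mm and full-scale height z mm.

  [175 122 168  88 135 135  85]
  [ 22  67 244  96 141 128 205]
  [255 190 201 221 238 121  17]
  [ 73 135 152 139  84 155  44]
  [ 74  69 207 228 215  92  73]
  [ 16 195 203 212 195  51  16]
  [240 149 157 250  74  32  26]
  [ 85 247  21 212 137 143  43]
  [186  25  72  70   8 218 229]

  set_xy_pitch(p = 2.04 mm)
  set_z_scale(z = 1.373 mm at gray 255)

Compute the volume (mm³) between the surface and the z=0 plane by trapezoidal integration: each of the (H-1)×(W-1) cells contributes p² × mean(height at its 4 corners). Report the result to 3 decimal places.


149.788

height_mm = gray/255 × 1.373; cell vol = 2.04² × mean(4 corners)
unit = 2.04² × 1.373 / (4×255) = 0.00560184 mm³ per gray-sum
row 0: Σ corner-gray over 6 cells = 3135  → 17.5618
row 1: Σ corner-gray over 6 cells = 3793  → 21.2478
row 2: Σ corner-gray over 6 cells = 3661  → 20.5083
row 3: Σ corner-gray over 6 cells = 3216  → 18.0155
row 4: Σ corner-gray over 6 cells = 3513  → 19.6793
row 5: Σ corner-gray over 6 cells = 3334  → 18.6765
row 6: Σ corner-gray over 6 cells = 3238  → 18.1388
row 7: Σ corner-gray over 6 cells = 2849  → 15.9596
Σ rows: total corner-gray = 26739  → 149.7876 mm³


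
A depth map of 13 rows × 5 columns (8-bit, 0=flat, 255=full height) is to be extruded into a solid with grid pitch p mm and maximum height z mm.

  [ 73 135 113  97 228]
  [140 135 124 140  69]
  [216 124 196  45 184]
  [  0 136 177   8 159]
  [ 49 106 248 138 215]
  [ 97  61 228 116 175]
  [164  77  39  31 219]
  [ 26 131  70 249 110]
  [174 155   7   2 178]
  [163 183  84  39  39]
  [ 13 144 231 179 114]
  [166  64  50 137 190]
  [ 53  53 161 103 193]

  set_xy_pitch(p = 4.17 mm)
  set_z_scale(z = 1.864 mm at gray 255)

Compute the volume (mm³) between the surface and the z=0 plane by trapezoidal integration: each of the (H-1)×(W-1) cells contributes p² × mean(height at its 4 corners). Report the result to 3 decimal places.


height_mm = gray/255 × 1.864; cell vol = 4.17² × mean(4 corners)
unit = 4.17² × 1.864 / (4×255) = 0.0317774 mm³ per gray-sum
row 0: Σ corner-gray over 4 cells = 1998  → 63.4912
row 1: Σ corner-gray over 4 cells = 2137  → 67.9082
row 2: Σ corner-gray over 4 cells = 1931  → 61.3621
row 3: Σ corner-gray over 4 cells = 2049  → 65.1118
row 4: Σ corner-gray over 4 cells = 2330  → 74.0413
row 5: Σ corner-gray over 4 cells = 1759  → 55.8964
row 6: Σ corner-gray over 4 cells = 1713  → 54.4346
row 7: Σ corner-gray over 4 cells = 1716  → 54.5300
row 8: Σ corner-gray over 4 cells = 1494  → 47.4754
row 9: Σ corner-gray over 4 cells = 2049  → 65.1118
row 10: Σ corner-gray over 4 cells = 2093  → 66.5100
row 11: Σ corner-gray over 4 cells = 1738  → 55.2291
Σ rows: total corner-gray = 23007  → 731.1018 mm³

731.102


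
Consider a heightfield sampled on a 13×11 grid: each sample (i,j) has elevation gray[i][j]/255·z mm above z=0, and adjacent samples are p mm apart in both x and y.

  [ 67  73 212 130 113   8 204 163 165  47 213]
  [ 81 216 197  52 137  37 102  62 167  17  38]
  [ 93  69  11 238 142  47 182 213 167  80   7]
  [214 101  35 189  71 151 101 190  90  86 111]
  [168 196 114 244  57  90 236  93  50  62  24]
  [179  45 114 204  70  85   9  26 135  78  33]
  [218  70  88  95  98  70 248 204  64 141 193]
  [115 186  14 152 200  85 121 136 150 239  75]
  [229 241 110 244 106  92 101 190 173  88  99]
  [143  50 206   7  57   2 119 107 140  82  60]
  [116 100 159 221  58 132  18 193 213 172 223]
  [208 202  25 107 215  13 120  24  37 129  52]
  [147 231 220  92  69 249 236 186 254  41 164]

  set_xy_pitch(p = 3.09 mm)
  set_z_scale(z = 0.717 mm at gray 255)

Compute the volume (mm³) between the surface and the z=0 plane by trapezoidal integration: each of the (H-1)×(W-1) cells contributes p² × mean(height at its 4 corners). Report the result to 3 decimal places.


389.436

height_mm = gray/255 × 0.717; cell vol = 3.09² × mean(4 corners)
unit = 3.09² × 0.717 / (4×255) = 0.00671175 mm³ per gray-sum
row 0: Σ corner-gray over 10 cells = 4603  → 30.8942
row 1: Σ corner-gray over 10 cells = 4491  → 30.1425
row 2: Σ corner-gray over 10 cells = 4751  → 31.8875
row 3: Σ corner-gray over 10 cells = 4829  → 32.4111
row 4: Σ corner-gray over 10 cells = 4220  → 28.3236
row 5: Σ corner-gray over 10 cells = 4311  → 28.9344
row 6: Σ corner-gray over 10 cells = 5323  → 35.7267
row 7: Σ corner-gray over 10 cells = 5774  → 38.7537
row 8: Σ corner-gray over 10 cells = 4761  → 31.9547
row 9: Σ corner-gray over 10 cells = 4614  → 30.9680
row 10: Σ corner-gray over 10 cells = 4875  → 32.7198
row 11: Σ corner-gray over 10 cells = 5471  → 36.7200
Σ rows: total corner-gray = 58023  → 389.4360 mm³


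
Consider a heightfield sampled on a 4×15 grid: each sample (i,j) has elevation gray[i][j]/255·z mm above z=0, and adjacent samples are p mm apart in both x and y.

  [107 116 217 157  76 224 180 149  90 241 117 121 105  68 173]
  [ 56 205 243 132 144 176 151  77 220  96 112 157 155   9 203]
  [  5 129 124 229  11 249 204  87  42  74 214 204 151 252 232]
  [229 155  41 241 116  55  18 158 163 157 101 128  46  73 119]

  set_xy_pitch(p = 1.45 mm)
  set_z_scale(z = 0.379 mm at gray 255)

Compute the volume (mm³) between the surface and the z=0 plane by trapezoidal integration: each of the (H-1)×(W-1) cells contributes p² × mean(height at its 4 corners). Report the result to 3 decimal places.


18.463

height_mm = gray/255 × 0.379; cell vol = 1.45² × mean(4 corners)
unit = 1.45² × 0.379 / (4×255) = 0.000781223 mm³ per gray-sum
row 0: Σ corner-gray over 14 cells = 8015  → 6.2615
row 1: Σ corner-gray over 14 cells = 8190  → 6.3982
row 2: Σ corner-gray over 14 cells = 7429  → 5.8037
Σ rows: total corner-gray = 23634  → 18.4634 mm³


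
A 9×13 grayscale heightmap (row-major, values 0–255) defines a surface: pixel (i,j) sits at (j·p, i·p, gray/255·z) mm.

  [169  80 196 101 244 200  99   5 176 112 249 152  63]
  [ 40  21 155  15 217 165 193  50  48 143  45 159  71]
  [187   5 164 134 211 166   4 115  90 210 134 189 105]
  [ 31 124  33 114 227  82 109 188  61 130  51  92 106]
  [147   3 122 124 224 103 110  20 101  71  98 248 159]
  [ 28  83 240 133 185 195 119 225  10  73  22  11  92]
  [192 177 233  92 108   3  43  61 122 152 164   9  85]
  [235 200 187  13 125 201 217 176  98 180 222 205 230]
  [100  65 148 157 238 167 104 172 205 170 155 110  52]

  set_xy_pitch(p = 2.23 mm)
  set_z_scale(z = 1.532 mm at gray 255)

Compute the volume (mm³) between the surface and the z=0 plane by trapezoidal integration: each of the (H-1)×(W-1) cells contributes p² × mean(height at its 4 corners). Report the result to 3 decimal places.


357.157

height_mm = gray/255 × 1.532; cell vol = 2.23² × mean(4 corners)
unit = 2.23² × 1.532 / (4×255) = 0.0074691 mm³ per gray-sum
row 0: Σ corner-gray over 12 cells = 5993  → 44.7623
row 1: Σ corner-gray over 12 cells = 5669  → 42.3423
row 2: Σ corner-gray over 12 cells = 5695  → 42.5365
row 3: Σ corner-gray over 12 cells = 5313  → 39.6833
row 4: Σ corner-gray over 12 cells = 5466  → 40.8261
row 5: Σ corner-gray over 12 cells = 5317  → 39.7132
row 6: Σ corner-gray over 12 cells = 6718  → 50.1774
row 7: Σ corner-gray over 12 cells = 7647  → 57.1162
Σ rows: total corner-gray = 47818  → 357.1575 mm³


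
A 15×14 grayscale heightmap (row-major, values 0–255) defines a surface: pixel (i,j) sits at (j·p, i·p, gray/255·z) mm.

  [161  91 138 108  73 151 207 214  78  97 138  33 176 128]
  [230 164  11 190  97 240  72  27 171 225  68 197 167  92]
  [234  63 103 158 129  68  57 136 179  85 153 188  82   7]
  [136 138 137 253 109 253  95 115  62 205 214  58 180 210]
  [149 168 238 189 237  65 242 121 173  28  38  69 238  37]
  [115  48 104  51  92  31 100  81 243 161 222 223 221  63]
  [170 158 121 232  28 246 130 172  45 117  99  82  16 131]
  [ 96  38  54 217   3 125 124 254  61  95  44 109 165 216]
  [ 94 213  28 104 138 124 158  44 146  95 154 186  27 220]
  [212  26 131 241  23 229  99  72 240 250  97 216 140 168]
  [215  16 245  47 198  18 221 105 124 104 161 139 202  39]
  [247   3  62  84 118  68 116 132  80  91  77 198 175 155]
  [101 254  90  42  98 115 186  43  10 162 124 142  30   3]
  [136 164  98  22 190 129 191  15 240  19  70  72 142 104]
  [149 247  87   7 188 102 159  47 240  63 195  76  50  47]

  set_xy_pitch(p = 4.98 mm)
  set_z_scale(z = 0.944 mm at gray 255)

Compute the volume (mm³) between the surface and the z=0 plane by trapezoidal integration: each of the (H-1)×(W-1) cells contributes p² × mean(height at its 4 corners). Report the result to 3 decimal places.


2109.222

height_mm = gray/255 × 0.944; cell vol = 4.98² × mean(4 corners)
unit = 4.98² × 0.944 / (4×255) = 0.0229525 mm³ per gray-sum
row 0: Σ corner-gray over 13 cells = 6877  → 157.8445
row 1: Σ corner-gray over 13 cells = 6623  → 152.0146
row 2: Σ corner-gray over 13 cells = 7027  → 161.2874
row 3: Σ corner-gray over 13 cells = 7782  → 178.6166
row 4: Σ corner-gray over 13 cells = 7130  → 163.6515
row 5: Σ corner-gray over 13 cells = 6525  → 149.7652
row 6: Σ corner-gray over 13 cells = 6083  → 139.6202
row 7: Σ corner-gray over 13 cells = 6038  → 138.5874
row 8: Σ corner-gray over 13 cells = 7056  → 161.9530
row 9: Σ corner-gray over 13 cells = 7322  → 168.0584
row 10: Σ corner-gray over 13 cells = 6224  → 142.8565
row 11: Σ corner-gray over 13 cells = 5506  → 126.3766
row 12: Σ corner-gray over 13 cells = 5640  → 129.4523
row 13: Σ corner-gray over 13 cells = 6062  → 139.1382
Σ rows: total corner-gray = 91895  → 2109.2225 mm³


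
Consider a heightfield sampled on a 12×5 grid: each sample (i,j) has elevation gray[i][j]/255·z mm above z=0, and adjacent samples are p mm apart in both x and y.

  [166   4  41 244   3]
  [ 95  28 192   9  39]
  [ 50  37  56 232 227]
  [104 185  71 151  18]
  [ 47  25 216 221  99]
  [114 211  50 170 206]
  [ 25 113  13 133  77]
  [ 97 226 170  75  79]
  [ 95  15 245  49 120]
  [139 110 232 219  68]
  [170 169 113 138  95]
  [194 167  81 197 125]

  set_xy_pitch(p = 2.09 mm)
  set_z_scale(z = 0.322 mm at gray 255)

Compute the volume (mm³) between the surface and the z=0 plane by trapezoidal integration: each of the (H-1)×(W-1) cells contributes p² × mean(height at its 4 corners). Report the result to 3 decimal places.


29.482

height_mm = gray/255 × 0.322; cell vol = 2.09² × mean(4 corners)
unit = 2.09² × 0.322 / (4×255) = 0.00137895 mm³ per gray-sum
row 0: Σ corner-gray over 4 cells = 1339  → 1.8464
row 1: Σ corner-gray over 4 cells = 1519  → 2.0946
row 2: Σ corner-gray over 4 cells = 1863  → 2.5690
row 3: Σ corner-gray over 4 cells = 2006  → 2.7662
row 4: Σ corner-gray over 4 cells = 2252  → 3.1054
row 5: Σ corner-gray over 4 cells = 1802  → 2.4849
row 6: Σ corner-gray over 4 cells = 1738  → 2.3966
row 7: Σ corner-gray over 4 cells = 1951  → 2.6903
row 8: Σ corner-gray over 4 cells = 2162  → 2.9813
row 9: Σ corner-gray over 4 cells = 2434  → 3.3564
row 10: Σ corner-gray over 4 cells = 2314  → 3.1909
Σ rows: total corner-gray = 21380  → 29.4819 mm³


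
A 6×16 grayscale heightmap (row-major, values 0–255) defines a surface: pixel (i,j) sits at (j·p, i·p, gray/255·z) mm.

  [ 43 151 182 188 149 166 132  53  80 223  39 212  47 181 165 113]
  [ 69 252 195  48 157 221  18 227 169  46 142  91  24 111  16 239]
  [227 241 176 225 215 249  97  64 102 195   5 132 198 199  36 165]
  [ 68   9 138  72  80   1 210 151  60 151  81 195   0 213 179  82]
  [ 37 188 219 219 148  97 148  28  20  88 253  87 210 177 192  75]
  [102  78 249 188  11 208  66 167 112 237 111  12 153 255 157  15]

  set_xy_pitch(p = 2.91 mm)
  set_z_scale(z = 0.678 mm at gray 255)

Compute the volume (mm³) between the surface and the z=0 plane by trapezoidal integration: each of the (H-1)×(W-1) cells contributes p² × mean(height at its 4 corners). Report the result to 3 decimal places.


225.157

height_mm = gray/255 × 0.678; cell vol = 2.91² × mean(4 corners)
unit = 2.91² × 0.678 / (4×255) = 0.0056288 mm³ per gray-sum
row 0: Σ corner-gray over 15 cells = 7834  → 44.0960
row 1: Σ corner-gray over 15 cells = 8402  → 47.2931
row 2: Σ corner-gray over 15 cells = 7890  → 44.4112
row 3: Σ corner-gray over 15 cells = 7490  → 42.1597
row 4: Σ corner-gray over 15 cells = 8385  → 47.1975
Σ rows: total corner-gray = 40001  → 225.1575 mm³


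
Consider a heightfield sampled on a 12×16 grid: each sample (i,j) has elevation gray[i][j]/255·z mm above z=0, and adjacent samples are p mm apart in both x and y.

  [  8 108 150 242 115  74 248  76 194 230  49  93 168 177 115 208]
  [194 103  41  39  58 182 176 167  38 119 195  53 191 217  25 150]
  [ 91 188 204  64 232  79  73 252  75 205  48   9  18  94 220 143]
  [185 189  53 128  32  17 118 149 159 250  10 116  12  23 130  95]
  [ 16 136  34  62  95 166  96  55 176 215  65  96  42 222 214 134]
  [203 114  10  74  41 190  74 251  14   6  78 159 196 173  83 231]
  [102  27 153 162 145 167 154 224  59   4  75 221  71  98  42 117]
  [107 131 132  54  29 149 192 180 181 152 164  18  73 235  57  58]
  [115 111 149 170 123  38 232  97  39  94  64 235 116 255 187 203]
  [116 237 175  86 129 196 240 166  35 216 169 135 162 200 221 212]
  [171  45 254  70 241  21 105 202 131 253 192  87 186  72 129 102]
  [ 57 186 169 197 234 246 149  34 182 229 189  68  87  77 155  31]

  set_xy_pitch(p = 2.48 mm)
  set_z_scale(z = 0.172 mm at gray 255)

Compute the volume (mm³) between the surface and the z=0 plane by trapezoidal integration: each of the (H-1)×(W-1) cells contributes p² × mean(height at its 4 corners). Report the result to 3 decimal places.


height_mm = gray/255 × 0.172; cell vol = 2.48² × mean(4 corners)
unit = 2.48² × 0.172 / (4×255) = 0.00103713 mm³ per gray-sum
row 0: Σ corner-gray over 15 cells = 7846  → 8.1373
row 1: Σ corner-gray over 15 cells = 7308  → 7.5793
row 2: Σ corner-gray over 15 cells = 6808  → 7.0608
row 3: Σ corner-gray over 15 cells = 6550  → 6.7932
row 4: Σ corner-gray over 15 cells = 6858  → 7.1126
row 5: Σ corner-gray over 15 cells = 6783  → 7.0348
row 6: Σ corner-gray over 15 cells = 7082  → 7.3449
row 7: Σ corner-gray over 15 cells = 7797  → 8.0865
row 8: Σ corner-gray over 15 cells = 9200  → 9.5416
row 9: Σ corner-gray over 15 cells = 9311  → 9.6567
row 10: Σ corner-gray over 15 cells = 8741  → 9.0655
Σ rows: total corner-gray = 84284  → 87.4132 mm³

87.413


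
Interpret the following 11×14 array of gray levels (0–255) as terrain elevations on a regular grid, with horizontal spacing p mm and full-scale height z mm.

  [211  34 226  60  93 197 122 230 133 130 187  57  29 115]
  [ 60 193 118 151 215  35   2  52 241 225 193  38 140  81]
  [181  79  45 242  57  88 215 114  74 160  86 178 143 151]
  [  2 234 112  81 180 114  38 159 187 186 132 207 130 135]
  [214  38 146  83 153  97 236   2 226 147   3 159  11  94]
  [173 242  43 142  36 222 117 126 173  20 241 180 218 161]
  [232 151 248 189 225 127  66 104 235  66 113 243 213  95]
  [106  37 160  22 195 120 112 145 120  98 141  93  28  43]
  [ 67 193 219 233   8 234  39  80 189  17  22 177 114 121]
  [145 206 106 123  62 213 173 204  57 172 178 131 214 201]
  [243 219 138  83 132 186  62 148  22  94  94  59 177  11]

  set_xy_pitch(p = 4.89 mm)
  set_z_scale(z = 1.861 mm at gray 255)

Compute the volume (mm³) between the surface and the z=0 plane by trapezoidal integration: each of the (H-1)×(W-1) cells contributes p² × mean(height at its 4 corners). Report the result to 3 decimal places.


3010.671

height_mm = gray/255 × 1.861; cell vol = 4.89² × mean(4 corners)
unit = 4.89² × 1.861 / (4×255) = 0.0436279 mm³ per gray-sum
row 0: Σ corner-gray over 13 cells = 6669  → 290.9542
row 1: Σ corner-gray over 13 cells = 6641  → 289.7326
row 2: Σ corner-gray over 13 cells = 6951  → 303.2573
row 3: Σ corner-gray over 13 cells = 6567  → 286.5042
row 4: Σ corner-gray over 13 cells = 6764  → 295.0989
row 5: Σ corner-gray over 13 cells = 8141  → 355.1744
row 6: Σ corner-gray over 13 cells = 6978  → 304.4352
row 7: Σ corner-gray over 13 cells = 5929  → 258.6696
row 8: Σ corner-gray over 13 cells = 7262  → 316.8255
row 9: Σ corner-gray over 13 cells = 7106  → 310.0196
Σ rows: total corner-gray = 69008  → 3010.6714 mm³


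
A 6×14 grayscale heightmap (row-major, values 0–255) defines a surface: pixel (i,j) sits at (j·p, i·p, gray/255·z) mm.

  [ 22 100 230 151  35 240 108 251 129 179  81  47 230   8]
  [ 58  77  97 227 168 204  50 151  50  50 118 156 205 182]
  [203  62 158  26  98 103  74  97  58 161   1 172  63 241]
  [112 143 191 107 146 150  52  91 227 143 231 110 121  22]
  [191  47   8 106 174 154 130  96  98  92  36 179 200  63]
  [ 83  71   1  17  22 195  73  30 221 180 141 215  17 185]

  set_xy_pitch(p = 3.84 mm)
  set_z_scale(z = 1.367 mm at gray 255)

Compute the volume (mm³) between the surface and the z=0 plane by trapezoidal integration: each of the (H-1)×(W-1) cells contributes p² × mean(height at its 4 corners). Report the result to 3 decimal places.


height_mm = gray/255 × 1.367; cell vol = 3.84² × mean(4 corners)
unit = 3.84² × 1.367 / (4×255) = 0.019762 mm³ per gray-sum
row 0: Σ corner-gray over 13 cells = 6938  → 137.1087
row 1: Σ corner-gray over 13 cells = 5936  → 117.3072
row 2: Σ corner-gray over 13 cells = 6148  → 121.4967
row 3: Σ corner-gray over 13 cells = 6452  → 127.5044
row 4: Σ corner-gray over 13 cells = 5528  → 109.2443
Σ rows: total corner-gray = 31002  → 612.6614 mm³

612.661


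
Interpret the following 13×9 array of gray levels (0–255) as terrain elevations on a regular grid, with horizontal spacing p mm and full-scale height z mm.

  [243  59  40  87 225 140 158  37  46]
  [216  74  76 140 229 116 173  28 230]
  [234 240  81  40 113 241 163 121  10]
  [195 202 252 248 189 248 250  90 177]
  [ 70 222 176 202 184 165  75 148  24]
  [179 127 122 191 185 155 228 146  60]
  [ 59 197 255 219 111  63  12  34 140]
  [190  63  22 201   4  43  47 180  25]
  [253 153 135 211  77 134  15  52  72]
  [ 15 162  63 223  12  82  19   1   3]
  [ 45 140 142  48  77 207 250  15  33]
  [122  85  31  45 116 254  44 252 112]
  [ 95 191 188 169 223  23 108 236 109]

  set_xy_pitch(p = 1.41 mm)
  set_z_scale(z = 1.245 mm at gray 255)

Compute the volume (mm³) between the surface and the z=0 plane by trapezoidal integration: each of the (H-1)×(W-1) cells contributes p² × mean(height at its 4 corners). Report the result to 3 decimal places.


height_mm = gray/255 × 1.245; cell vol = 1.41² × mean(4 corners)
unit = 1.41² × 1.245 / (4×255) = 0.00242665 mm³ per gray-sum
row 0: Σ corner-gray over 8 cells = 3899  → 9.4615
row 1: Σ corner-gray over 8 cells = 4360  → 10.5802
row 2: Σ corner-gray over 8 cells = 5572  → 13.5213
row 3: Σ corner-gray over 8 cells = 5768  → 13.9969
row 4: Σ corner-gray over 8 cells = 4985  → 12.0969
row 5: Σ corner-gray over 8 cells = 4528  → 10.9879
row 6: Σ corner-gray over 8 cells = 3316  → 8.0468
row 7: Σ corner-gray over 8 cells = 3214  → 7.7993
row 8: Σ corner-gray over 8 cells = 3021  → 7.3309
row 9: Σ corner-gray over 8 cells = 2978  → 7.2266
row 10: Σ corner-gray over 8 cells = 3724  → 9.0369
row 11: Σ corner-gray over 8 cells = 4368  → 10.5996
Σ rows: total corner-gray = 49733  → 120.6847 mm³

120.685


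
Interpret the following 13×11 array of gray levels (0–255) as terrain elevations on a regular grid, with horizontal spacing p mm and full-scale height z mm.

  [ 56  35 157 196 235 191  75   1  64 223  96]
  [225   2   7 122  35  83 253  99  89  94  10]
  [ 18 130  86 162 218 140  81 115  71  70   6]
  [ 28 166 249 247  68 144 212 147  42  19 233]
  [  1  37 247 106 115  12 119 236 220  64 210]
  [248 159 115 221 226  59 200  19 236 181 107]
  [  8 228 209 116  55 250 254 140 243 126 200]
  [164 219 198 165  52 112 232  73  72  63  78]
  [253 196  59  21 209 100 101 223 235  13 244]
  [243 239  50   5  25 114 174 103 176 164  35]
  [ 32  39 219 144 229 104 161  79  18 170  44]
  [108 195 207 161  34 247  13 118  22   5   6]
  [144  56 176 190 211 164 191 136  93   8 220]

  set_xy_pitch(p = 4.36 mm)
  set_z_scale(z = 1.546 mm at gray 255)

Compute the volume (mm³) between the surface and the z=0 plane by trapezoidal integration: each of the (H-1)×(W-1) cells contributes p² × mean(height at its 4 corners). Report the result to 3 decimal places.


1784.364

height_mm = gray/255 × 1.546; cell vol = 4.36² × mean(4 corners)
unit = 4.36² × 1.546 / (4×255) = 0.0288126 mm³ per gray-sum
row 0: Σ corner-gray over 10 cells = 4309  → 124.1534
row 1: Σ corner-gray over 10 cells = 3973  → 114.4724
row 2: Σ corner-gray over 10 cells = 5019  → 144.6104
row 3: Σ corner-gray over 10 cells = 5372  → 154.7812
row 4: Σ corner-gray over 10 cells = 5710  → 164.5199
row 5: Σ corner-gray over 10 cells = 6637  → 191.2292
row 6: Σ corner-gray over 10 cells = 6064  → 174.7195
row 7: Σ corner-gray over 10 cells = 5425  → 156.3083
row 8: Σ corner-gray over 10 cells = 5189  → 149.5085
row 9: Σ corner-gray over 10 cells = 4780  → 137.7242
row 10: Σ corner-gray over 10 cells = 4520  → 130.2329
row 11: Σ corner-gray over 10 cells = 4932  → 142.1037
Σ rows: total corner-gray = 61930  → 1784.3637 mm³


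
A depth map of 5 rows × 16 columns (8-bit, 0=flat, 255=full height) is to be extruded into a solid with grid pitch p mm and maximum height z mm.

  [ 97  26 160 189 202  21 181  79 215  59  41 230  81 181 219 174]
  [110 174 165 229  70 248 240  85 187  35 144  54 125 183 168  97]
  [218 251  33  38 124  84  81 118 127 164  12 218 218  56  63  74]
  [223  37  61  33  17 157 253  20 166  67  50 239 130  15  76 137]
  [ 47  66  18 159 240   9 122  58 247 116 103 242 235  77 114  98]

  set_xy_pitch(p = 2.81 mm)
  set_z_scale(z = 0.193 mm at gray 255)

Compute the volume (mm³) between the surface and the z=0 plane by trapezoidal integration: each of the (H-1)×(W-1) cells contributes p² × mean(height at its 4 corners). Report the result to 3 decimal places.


44.186

height_mm = gray/255 × 0.193; cell vol = 2.81² × mean(4 corners)
unit = 2.81² × 0.193 / (4×255) = 0.00149407 mm³ per gray-sum
row 0: Σ corner-gray over 15 cells = 8460  → 12.6398
row 1: Σ corner-gray over 15 cells = 7887  → 11.7837
row 2: Σ corner-gray over 15 cells = 6468  → 9.6636
row 3: Σ corner-gray over 15 cells = 6759  → 10.0984
Σ rows: total corner-gray = 29574  → 44.1855 mm³


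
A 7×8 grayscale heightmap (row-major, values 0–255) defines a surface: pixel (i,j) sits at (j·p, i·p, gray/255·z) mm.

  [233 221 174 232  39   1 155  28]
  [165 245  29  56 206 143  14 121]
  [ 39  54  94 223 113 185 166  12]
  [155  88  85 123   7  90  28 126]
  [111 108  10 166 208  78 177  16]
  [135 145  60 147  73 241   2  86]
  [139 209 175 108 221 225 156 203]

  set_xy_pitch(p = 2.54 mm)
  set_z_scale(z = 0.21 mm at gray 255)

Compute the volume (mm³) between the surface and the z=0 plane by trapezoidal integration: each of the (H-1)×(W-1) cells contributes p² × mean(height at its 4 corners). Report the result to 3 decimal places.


26.330

height_mm = gray/255 × 0.21; cell vol = 2.54² × mean(4 corners)
unit = 2.54² × 0.21 / (4×255) = 0.00132827 mm³ per gray-sum
row 0: Σ corner-gray over 7 cells = 3577  → 4.7512
row 1: Σ corner-gray over 7 cells = 3393  → 4.5068
row 2: Σ corner-gray over 7 cells = 2844  → 3.7776
row 3: Σ corner-gray over 7 cells = 2744  → 3.6448
row 4: Σ corner-gray over 7 cells = 3178  → 4.2212
row 5: Σ corner-gray over 7 cells = 4087  → 5.4286
Σ rows: total corner-gray = 19823  → 26.3303 mm³


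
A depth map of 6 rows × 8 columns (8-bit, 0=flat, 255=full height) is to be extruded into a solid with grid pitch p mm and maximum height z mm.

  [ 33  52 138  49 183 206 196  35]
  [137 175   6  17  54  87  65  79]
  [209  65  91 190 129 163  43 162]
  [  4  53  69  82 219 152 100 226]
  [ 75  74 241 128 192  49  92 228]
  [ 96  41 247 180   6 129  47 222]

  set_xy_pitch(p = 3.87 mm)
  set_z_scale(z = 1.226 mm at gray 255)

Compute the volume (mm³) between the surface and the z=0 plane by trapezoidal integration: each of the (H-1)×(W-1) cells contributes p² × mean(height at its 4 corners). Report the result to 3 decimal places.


height_mm = gray/255 × 1.226; cell vol = 3.87² × mean(4 corners)
unit = 3.87² × 1.226 / (4×255) = 0.0180016 mm³ per gray-sum
row 0: Σ corner-gray over 7 cells = 2740  → 49.3245
row 1: Σ corner-gray over 7 cells = 2757  → 49.6305
row 2: Σ corner-gray over 7 cells = 3313  → 59.6395
row 3: Σ corner-gray over 7 cells = 3435  → 61.8357
row 4: Σ corner-gray over 7 cells = 3473  → 62.5197
Σ rows: total corner-gray = 15718  → 282.9499 mm³

282.950


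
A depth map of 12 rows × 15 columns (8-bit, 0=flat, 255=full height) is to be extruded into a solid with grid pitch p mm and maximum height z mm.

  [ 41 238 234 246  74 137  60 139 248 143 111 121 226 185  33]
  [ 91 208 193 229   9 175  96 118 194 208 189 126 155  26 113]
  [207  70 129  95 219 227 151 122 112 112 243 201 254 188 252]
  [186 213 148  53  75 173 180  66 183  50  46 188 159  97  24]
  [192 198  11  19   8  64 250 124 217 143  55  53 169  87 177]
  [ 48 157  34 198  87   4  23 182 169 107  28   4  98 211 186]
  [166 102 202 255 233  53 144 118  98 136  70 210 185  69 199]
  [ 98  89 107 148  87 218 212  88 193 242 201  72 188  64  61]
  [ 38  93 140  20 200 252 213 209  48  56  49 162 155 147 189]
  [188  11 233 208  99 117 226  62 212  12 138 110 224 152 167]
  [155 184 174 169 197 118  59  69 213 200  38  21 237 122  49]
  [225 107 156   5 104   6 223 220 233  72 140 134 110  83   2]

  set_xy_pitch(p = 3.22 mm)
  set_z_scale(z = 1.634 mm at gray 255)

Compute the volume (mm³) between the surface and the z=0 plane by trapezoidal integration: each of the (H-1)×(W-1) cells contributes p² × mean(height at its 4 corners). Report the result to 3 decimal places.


1385.836

height_mm = gray/255 × 1.634; cell vol = 3.22² × mean(4 corners)
unit = 3.22² × 1.634 / (4×255) = 0.0166098 mm³ per gray-sum
row 0: Σ corner-gray over 14 cells = 8454  → 140.4190
row 1: Σ corner-gray over 14 cells = 8761  → 145.5182
row 2: Σ corner-gray over 14 cells = 8177  → 135.8181
row 3: Σ corner-gray over 14 cells = 6637  → 110.2390
row 4: Σ corner-gray over 14 cells = 6003  → 99.7085
row 5: Σ corner-gray over 14 cells = 6953  → 115.4877
row 6: Σ corner-gray over 14 cells = 8092  → 134.4063
row 7: Σ corner-gray over 14 cells = 7692  → 127.7624
row 8: Σ corner-gray over 14 cells = 7678  → 127.5298
row 9: Σ corner-gray over 14 cells = 7769  → 129.0413
row 10: Σ corner-gray over 14 cells = 7219  → 119.9059
Σ rows: total corner-gray = 83435  → 1385.8362 mm³


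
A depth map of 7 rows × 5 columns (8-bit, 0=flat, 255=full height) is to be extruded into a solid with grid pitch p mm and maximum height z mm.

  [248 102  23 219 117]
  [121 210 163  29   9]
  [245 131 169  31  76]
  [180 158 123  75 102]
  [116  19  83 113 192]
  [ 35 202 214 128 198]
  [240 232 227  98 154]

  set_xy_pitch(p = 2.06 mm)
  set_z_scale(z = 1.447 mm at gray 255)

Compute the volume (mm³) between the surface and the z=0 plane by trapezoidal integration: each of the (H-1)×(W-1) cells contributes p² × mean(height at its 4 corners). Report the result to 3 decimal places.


height_mm = gray/255 × 1.447; cell vol = 2.06² × mean(4 corners)
unit = 2.06² × 1.447 / (4×255) = 0.00602009 mm³ per gray-sum
row 0: Σ corner-gray over 4 cells = 1987  → 11.9619
row 1: Σ corner-gray over 4 cells = 1917  → 11.5405
row 2: Σ corner-gray over 4 cells = 1977  → 11.9017
row 3: Σ corner-gray over 4 cells = 1732  → 10.4268
row 4: Σ corner-gray over 4 cells = 2059  → 12.3954
row 5: Σ corner-gray over 4 cells = 2829  → 17.0308
Σ rows: total corner-gray = 12501  → 75.2571 mm³

75.257


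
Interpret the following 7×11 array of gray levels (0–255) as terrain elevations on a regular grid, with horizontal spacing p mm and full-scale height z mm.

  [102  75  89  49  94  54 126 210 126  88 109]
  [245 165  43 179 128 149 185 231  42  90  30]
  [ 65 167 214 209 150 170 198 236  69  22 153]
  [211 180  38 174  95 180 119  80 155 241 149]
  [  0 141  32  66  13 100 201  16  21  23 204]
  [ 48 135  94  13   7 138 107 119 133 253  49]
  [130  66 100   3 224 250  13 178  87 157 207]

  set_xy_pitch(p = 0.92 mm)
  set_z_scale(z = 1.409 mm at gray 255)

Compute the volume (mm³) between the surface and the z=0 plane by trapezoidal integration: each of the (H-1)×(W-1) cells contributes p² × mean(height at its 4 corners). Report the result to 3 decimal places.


height_mm = gray/255 × 1.409; cell vol = 0.92² × mean(4 corners)
unit = 0.92² × 1.409 / (4×255) = 0.00116919 mm³ per gray-sum
row 0: Σ corner-gray over 10 cells = 4732  → 5.5326
row 1: Σ corner-gray over 10 cells = 5787  → 6.7661
row 2: Σ corner-gray over 10 cells = 5972  → 6.9824
row 3: Σ corner-gray over 10 cells = 4314  → 5.0439
row 4: Σ corner-gray over 10 cells = 3525  → 4.1214
row 5: Σ corner-gray over 10 cells = 4588  → 5.3643
Σ rows: total corner-gray = 28918  → 33.8107 mm³

33.811


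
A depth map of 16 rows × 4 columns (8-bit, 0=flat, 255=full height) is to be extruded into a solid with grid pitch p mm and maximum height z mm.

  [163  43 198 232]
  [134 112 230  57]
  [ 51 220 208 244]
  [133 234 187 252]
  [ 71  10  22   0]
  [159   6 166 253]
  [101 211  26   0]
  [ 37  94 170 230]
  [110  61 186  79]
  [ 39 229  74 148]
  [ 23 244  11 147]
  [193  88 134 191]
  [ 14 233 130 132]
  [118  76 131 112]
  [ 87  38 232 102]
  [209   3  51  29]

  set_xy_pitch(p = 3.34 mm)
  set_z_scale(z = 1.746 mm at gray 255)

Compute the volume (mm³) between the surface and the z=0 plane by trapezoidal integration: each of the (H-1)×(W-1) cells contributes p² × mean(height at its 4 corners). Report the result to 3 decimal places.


height_mm = gray/255 × 1.746; cell vol = 3.34² × mean(4 corners)
unit = 3.34² × 1.746 / (4×255) = 0.0190958 mm³ per gray-sum
row 0: Σ corner-gray over 3 cells = 1752  → 33.4558
row 1: Σ corner-gray over 3 cells = 2026  → 38.6880
row 2: Σ corner-gray over 3 cells = 2378  → 45.4097
row 3: Σ corner-gray over 3 cells = 1362  → 26.0084
row 4: Σ corner-gray over 3 cells = 891  → 17.0143
row 5: Σ corner-gray over 3 cells = 1331  → 25.4165
row 6: Σ corner-gray over 3 cells = 1370  → 26.1612
row 7: Σ corner-gray over 3 cells = 1478  → 28.2235
row 8: Σ corner-gray over 3 cells = 1476  → 28.1853
row 9: Σ corner-gray over 3 cells = 1473  → 28.1281
row 10: Σ corner-gray over 3 cells = 1508  → 28.7964
row 11: Σ corner-gray over 3 cells = 1700  → 32.4628
row 12: Σ corner-gray over 3 cells = 1516  → 28.9492
row 13: Σ corner-gray over 3 cells = 1373  → 26.2185
row 14: Σ corner-gray over 3 cells = 1075  → 20.5279
Σ rows: total corner-gray = 22709  → 433.6457 mm³

433.646


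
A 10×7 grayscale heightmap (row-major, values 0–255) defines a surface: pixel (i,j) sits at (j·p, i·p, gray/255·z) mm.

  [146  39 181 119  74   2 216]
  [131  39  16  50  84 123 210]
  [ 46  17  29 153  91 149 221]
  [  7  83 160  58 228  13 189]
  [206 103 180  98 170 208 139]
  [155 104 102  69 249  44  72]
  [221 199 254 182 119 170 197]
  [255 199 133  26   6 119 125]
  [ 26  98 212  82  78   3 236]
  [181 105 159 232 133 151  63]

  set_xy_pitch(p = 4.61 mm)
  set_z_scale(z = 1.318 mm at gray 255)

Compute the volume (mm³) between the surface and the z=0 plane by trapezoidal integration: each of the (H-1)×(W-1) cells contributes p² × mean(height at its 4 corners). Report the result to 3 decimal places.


710.362

height_mm = gray/255 × 1.318; cell vol = 4.61² × mean(4 corners)
unit = 4.61² × 1.318 / (4×255) = 0.027461 mm³ per gray-sum
row 0: Σ corner-gray over 6 cells = 2157  → 59.2335
row 1: Σ corner-gray over 6 cells = 2110  → 57.9428
row 2: Σ corner-gray over 6 cells = 2425  → 66.5930
row 3: Σ corner-gray over 6 cells = 3143  → 86.3101
row 4: Σ corner-gray over 6 cells = 3226  → 88.5893
row 5: Σ corner-gray over 6 cells = 3629  → 99.6561
row 6: Σ corner-gray over 6 cells = 3612  → 99.1893
row 7: Σ corner-gray over 6 cells = 2554  → 70.1355
row 8: Σ corner-gray over 6 cells = 3012  → 82.7127
Σ rows: total corner-gray = 25868  → 710.3624 mm³
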